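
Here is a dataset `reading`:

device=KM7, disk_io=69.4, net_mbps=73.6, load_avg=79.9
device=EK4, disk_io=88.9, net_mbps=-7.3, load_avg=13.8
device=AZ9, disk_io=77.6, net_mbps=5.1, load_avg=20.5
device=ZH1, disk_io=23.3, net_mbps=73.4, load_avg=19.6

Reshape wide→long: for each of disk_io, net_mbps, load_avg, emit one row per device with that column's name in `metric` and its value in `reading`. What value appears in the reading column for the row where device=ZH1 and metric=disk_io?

23.3

Unpivoting turns each (device, wide-column) pair into one long row.
The wide cell at row ZH1, column disk_io holds 23.3, so the long row (ZH1, disk_io) has reading=23.3.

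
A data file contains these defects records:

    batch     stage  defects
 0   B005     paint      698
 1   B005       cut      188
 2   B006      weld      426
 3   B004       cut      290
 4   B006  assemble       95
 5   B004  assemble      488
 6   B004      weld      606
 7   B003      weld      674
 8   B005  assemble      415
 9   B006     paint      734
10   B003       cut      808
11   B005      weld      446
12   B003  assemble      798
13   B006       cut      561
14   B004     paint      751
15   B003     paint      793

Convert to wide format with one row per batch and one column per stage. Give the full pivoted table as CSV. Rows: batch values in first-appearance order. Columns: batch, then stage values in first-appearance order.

batch,paint,cut,weld,assemble
B005,698,188,446,415
B006,734,561,426,95
B004,751,290,606,488
B003,793,808,674,798

Columns: batch plus the 4 distinct stage values (paint, cut, weld, assemble).
For example, row B005 column paint takes defects=698 from the long row (B005, paint).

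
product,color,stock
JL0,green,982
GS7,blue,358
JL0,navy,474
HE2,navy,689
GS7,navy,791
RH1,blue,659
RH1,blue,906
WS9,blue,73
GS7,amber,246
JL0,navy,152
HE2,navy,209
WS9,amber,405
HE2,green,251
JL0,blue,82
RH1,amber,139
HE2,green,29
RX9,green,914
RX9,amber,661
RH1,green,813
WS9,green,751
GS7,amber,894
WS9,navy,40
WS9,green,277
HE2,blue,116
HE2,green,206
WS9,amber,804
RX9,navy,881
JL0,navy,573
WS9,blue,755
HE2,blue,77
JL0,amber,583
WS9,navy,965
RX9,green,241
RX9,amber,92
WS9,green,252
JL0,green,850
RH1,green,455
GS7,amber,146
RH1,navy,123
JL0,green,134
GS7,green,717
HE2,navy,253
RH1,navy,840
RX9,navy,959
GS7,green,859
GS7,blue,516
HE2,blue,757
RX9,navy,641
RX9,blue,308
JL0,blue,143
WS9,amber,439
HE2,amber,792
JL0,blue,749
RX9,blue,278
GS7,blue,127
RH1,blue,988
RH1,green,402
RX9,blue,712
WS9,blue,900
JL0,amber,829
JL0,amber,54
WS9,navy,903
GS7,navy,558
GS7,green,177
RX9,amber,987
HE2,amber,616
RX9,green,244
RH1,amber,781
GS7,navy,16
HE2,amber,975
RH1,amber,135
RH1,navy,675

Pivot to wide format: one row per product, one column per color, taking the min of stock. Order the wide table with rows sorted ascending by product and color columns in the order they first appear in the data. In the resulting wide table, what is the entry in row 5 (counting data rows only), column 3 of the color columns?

With rows sorted ascending by product, row 5 is product=RX9. color columns in first-appearance order: green, blue, navy, amber; column 3 is navy.
Long rows with product=RX9, color=navy: min(881, 959, 641) = 641.

641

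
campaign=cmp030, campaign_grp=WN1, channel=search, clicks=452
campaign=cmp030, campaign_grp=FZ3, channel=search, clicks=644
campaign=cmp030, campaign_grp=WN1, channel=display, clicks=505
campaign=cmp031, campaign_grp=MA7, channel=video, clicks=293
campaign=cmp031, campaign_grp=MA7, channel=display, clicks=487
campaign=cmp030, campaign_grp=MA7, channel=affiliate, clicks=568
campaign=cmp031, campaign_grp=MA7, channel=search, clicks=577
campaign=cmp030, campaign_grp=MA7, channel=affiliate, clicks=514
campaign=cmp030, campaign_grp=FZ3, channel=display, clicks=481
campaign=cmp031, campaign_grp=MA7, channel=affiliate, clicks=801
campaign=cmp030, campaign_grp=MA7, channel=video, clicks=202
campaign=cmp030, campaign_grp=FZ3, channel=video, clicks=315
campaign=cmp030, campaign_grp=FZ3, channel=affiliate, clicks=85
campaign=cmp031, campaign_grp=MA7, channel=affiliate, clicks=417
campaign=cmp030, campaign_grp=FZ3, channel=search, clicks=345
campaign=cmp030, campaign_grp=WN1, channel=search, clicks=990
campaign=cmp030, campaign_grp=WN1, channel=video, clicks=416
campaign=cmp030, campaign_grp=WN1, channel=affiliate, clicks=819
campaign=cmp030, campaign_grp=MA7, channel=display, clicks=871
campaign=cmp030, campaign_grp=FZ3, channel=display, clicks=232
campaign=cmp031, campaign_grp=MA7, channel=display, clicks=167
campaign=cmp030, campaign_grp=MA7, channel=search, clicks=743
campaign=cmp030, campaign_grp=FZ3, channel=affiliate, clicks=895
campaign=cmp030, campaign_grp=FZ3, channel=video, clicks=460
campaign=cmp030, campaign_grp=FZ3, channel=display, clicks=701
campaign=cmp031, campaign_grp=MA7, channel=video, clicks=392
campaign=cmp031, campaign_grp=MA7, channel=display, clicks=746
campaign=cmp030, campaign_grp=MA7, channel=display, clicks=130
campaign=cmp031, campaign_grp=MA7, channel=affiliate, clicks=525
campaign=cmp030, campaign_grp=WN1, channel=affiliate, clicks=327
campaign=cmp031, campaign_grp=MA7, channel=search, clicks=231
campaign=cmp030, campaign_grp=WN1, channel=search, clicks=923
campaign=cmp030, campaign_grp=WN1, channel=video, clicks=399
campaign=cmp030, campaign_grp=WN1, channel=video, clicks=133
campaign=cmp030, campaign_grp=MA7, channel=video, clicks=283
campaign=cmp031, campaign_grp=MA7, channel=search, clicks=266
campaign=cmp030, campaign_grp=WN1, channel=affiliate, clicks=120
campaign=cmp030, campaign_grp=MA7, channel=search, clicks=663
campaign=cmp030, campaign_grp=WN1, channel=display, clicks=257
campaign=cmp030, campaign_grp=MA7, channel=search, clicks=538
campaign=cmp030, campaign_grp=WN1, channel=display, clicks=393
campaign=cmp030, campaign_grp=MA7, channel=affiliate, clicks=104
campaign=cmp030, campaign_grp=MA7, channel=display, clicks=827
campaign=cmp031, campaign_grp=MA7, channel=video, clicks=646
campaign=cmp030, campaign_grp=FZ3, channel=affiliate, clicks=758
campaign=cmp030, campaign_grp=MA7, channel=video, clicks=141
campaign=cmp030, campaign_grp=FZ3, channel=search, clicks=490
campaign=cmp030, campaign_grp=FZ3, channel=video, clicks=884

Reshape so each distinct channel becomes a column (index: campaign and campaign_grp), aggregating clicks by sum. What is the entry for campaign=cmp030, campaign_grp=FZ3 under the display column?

1414

Rows with campaign=cmp030, campaign_grp=FZ3 and channel=display: clicks values are 481, 232, 701.
481 + 232 + 701 = 1414.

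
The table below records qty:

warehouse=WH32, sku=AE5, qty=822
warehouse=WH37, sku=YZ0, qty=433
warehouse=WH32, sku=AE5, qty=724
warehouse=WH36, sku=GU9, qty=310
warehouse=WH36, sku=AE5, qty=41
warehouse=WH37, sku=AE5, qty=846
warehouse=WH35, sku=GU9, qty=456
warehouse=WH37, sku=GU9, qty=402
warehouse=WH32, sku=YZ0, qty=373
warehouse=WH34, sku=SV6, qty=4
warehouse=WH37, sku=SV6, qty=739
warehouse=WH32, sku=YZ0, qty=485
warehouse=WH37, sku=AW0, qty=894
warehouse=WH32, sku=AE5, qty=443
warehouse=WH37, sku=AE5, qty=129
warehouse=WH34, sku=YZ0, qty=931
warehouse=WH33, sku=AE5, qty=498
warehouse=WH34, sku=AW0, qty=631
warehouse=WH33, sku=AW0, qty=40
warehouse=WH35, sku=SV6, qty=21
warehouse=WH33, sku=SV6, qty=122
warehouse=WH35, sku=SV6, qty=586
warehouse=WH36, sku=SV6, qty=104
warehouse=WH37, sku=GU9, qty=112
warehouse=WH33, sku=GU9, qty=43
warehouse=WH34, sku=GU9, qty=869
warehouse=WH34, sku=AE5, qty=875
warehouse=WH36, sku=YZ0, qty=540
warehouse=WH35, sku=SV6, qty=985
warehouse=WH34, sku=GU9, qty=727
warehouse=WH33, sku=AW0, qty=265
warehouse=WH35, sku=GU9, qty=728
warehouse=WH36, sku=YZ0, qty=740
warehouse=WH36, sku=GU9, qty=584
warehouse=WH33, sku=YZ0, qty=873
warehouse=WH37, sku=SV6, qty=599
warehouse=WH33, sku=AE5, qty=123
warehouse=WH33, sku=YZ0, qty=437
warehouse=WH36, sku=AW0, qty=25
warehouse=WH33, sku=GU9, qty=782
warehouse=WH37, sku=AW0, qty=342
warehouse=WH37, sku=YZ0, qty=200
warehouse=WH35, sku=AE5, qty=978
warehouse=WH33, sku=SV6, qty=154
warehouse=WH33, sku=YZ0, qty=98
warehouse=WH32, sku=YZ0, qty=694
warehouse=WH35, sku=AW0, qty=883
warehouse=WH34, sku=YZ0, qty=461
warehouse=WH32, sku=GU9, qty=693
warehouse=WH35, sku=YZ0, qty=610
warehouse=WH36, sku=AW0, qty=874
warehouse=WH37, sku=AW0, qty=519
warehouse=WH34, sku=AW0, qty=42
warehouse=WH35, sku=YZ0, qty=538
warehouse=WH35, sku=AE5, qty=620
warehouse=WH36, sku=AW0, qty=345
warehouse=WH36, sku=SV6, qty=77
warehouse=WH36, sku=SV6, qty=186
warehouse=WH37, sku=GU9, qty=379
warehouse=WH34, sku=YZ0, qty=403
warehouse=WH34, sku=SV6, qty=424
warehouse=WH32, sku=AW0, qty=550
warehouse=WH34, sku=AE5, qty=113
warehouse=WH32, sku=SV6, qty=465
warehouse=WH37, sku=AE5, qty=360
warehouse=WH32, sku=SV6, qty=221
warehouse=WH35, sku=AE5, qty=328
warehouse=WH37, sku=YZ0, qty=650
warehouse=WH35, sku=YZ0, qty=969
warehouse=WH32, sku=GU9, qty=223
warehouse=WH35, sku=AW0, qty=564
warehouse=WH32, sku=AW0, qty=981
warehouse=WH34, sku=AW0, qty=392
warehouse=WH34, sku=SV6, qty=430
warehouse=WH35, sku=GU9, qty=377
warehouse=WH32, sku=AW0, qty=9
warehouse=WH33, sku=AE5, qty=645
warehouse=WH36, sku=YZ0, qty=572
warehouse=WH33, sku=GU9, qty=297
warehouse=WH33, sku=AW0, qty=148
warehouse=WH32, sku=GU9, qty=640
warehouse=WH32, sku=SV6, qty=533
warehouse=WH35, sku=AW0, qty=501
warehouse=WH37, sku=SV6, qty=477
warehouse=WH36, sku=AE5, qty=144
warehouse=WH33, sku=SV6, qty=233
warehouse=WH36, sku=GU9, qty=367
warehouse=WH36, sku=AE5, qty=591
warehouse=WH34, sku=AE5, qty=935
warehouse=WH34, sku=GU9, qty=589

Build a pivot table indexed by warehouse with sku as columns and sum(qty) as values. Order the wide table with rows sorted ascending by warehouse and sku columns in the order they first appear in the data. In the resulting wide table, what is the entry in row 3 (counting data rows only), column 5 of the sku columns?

With rows sorted ascending by warehouse, row 3 is warehouse=WH34. sku columns in first-appearance order: AE5, YZ0, GU9, SV6, AW0; column 5 is AW0.
Long rows with warehouse=WH34, sku=AW0: 631 + 42 + 392 = 1065.

1065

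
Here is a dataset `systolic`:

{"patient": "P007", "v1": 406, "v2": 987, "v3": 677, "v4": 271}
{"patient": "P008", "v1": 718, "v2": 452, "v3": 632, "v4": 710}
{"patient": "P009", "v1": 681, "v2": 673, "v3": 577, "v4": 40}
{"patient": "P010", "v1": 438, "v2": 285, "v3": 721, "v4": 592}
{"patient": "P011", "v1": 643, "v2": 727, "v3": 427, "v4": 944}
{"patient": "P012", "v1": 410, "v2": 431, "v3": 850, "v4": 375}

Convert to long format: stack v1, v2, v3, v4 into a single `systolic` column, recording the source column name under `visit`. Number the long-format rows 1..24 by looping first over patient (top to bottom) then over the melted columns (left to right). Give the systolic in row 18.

24 rows total (6 × 4). Row 18: index ⌊(18-1)/4⌋ = 4 into patient → P011; (18-1) mod 4 = 1 into the melted columns → v2.
So row 18 is (P011, v2, 727); systolic = 727.

727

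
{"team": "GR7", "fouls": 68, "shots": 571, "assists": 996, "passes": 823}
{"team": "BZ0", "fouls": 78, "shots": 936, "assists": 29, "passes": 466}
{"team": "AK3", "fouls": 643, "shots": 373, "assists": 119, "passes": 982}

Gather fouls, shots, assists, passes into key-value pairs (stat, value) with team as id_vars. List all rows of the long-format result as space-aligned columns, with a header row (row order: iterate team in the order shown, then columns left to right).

team  stat     value
GR7   fouls    68   
GR7   shots    571  
GR7   assists  996  
GR7   passes   823  
BZ0   fouls    78   
BZ0   shots    936  
BZ0   assists  29   
BZ0   passes   466  
AK3   fouls    643  
AK3   shots    373  
AK3   assists  119  
AK3   passes   982  

Each (team, column) pair becomes one row: 3 × 4 = 12 rows.
For example, (GR7, fouls) → value=68.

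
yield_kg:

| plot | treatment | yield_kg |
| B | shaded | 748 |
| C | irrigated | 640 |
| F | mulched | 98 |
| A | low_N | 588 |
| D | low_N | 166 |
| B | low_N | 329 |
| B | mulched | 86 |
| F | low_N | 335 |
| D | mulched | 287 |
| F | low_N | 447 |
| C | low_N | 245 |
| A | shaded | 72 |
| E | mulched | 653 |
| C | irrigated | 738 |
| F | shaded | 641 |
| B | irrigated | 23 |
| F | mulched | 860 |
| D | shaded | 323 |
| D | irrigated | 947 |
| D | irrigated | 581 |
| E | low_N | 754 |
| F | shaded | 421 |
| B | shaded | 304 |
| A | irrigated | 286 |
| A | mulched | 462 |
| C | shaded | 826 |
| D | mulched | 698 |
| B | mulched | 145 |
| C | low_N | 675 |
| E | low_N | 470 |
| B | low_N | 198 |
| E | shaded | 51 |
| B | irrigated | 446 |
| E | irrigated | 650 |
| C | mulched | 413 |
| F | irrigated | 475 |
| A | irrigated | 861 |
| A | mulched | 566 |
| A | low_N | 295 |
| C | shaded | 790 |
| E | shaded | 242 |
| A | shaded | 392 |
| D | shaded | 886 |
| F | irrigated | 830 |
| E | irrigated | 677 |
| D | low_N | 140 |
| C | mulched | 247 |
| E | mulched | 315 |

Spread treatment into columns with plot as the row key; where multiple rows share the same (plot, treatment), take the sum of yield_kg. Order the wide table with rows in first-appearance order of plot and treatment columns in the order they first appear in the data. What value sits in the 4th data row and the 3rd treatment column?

With rows in first-appearance order of plot, row 4 is plot=A. treatment columns in first-appearance order: shaded, irrigated, mulched, low_N; column 3 is mulched.
Long rows with plot=A, treatment=mulched: 462 + 566 = 1028.

1028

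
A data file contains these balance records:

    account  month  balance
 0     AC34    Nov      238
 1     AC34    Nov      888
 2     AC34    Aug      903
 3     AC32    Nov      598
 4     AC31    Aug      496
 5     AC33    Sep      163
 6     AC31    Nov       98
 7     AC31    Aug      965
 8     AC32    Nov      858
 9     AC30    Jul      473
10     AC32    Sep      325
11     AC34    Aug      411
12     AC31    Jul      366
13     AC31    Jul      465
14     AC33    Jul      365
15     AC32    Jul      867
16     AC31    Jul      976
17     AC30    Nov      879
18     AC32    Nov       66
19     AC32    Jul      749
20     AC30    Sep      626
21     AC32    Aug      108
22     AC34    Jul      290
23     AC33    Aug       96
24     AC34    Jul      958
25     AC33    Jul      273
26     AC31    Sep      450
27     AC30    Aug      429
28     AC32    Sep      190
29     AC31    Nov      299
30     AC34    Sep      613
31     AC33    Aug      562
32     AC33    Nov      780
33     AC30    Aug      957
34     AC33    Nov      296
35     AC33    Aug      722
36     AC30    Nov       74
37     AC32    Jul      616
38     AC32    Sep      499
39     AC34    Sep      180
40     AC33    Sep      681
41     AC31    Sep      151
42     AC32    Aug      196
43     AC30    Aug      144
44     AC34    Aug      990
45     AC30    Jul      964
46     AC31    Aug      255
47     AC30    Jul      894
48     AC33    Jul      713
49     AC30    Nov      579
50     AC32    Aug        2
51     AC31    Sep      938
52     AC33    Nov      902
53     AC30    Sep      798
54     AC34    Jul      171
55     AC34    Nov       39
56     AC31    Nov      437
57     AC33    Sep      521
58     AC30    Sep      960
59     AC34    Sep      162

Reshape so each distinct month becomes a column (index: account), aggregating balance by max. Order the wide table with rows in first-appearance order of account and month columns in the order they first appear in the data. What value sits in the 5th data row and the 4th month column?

With rows in first-appearance order of account, row 5 is account=AC30. month columns in first-appearance order: Nov, Aug, Sep, Jul; column 4 is Jul.
Long rows with account=AC30, month=Jul: max(473, 964, 894) = 964.

964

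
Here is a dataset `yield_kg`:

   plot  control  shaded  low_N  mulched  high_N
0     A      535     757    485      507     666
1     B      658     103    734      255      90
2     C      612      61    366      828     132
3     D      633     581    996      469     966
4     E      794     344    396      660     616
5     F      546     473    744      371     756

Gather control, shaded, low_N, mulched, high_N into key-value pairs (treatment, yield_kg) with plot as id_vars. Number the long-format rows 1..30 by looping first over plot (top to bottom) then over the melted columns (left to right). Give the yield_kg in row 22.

344

30 rows total (6 × 5). Row 22: index ⌊(22-1)/5⌋ = 4 into plot → E; (22-1) mod 5 = 1 into the melted columns → shaded.
So row 22 is (E, shaded, 344); yield_kg = 344.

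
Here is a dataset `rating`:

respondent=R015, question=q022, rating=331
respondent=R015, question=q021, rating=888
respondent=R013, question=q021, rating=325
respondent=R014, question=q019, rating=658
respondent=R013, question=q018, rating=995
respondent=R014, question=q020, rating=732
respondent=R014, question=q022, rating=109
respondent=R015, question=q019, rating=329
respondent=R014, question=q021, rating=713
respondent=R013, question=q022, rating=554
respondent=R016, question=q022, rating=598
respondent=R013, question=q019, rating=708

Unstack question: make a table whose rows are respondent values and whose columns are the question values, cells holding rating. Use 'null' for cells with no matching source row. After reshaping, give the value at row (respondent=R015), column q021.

888

The long row with respondent=R015, question=q021 has rating=888.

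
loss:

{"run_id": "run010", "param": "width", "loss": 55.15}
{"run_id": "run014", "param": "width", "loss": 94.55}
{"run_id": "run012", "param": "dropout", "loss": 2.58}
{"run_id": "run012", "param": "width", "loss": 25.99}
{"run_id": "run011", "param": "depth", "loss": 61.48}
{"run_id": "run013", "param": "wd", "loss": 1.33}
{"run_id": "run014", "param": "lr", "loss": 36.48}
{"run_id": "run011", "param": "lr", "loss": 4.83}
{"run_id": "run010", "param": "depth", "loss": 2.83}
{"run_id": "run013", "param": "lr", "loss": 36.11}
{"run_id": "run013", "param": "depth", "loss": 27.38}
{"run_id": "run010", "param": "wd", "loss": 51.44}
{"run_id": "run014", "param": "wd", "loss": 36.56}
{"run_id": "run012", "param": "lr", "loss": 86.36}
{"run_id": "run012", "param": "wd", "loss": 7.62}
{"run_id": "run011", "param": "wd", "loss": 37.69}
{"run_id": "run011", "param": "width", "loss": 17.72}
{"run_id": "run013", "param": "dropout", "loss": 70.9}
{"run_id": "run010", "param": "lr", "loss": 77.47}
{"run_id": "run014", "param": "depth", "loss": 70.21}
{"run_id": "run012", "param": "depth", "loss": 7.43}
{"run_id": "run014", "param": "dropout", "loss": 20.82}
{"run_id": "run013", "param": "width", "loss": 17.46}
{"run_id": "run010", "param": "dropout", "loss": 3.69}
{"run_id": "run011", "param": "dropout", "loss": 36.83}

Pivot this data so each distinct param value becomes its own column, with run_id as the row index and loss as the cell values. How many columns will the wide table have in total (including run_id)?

6

1 column for run_id plus 5 distinct param values → 6 columns.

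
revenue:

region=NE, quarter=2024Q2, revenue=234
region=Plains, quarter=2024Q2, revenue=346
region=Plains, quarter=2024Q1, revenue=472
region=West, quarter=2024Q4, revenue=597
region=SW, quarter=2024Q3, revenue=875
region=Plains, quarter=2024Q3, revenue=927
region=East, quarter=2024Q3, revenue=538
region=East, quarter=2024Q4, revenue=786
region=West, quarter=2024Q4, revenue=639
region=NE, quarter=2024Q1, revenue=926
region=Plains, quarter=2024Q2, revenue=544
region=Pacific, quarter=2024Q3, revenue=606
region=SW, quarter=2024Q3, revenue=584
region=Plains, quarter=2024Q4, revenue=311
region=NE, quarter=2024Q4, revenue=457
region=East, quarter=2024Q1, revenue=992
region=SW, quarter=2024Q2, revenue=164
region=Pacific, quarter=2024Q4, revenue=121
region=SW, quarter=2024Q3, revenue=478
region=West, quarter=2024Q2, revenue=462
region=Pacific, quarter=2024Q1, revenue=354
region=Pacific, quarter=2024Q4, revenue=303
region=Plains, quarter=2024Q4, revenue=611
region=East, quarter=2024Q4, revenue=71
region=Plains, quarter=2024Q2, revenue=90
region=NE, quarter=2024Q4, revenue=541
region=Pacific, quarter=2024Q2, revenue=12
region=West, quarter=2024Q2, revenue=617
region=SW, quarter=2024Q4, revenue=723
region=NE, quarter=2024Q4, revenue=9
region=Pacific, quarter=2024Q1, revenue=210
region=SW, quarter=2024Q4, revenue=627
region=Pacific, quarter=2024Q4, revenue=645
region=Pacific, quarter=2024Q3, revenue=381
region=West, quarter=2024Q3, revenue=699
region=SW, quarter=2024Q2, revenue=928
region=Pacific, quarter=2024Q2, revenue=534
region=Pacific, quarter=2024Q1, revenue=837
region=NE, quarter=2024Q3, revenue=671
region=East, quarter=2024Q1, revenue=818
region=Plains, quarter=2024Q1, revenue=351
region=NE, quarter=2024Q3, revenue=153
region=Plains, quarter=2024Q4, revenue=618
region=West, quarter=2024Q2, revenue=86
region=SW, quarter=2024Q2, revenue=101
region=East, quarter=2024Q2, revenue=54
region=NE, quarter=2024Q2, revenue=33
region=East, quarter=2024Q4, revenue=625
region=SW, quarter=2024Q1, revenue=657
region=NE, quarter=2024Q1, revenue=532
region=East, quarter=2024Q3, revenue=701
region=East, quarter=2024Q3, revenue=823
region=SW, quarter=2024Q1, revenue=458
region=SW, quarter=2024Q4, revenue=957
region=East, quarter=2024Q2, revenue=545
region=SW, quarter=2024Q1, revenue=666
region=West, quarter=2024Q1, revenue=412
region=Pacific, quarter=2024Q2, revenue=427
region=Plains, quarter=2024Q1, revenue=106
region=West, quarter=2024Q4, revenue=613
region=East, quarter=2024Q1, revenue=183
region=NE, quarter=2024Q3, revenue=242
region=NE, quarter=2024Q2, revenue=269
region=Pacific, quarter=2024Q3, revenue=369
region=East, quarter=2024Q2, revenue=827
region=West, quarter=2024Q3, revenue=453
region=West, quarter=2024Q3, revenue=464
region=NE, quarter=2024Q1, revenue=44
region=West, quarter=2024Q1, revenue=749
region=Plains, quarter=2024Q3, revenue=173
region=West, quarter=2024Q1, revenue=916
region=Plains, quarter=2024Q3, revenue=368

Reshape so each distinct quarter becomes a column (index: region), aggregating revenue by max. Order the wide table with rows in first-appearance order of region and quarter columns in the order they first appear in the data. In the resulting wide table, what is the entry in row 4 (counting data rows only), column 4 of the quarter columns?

With rows in first-appearance order of region, row 4 is region=SW. quarter columns in first-appearance order: 2024Q2, 2024Q1, 2024Q4, 2024Q3; column 4 is 2024Q3.
Long rows with region=SW, quarter=2024Q3: max(875, 584, 478) = 875.

875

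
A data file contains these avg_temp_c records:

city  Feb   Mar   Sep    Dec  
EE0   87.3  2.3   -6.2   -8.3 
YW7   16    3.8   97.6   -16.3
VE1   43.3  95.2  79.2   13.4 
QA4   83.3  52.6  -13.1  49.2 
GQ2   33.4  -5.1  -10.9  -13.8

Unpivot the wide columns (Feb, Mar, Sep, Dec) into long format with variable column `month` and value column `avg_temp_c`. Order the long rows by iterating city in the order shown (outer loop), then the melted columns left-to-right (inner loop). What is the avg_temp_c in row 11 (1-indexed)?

20 rows total (5 × 4). Row 11: index ⌊(11-1)/4⌋ = 2 into city → VE1; (11-1) mod 4 = 2 into the melted columns → Sep.
So row 11 is (VE1, Sep, 79.2); avg_temp_c = 79.2.

79.2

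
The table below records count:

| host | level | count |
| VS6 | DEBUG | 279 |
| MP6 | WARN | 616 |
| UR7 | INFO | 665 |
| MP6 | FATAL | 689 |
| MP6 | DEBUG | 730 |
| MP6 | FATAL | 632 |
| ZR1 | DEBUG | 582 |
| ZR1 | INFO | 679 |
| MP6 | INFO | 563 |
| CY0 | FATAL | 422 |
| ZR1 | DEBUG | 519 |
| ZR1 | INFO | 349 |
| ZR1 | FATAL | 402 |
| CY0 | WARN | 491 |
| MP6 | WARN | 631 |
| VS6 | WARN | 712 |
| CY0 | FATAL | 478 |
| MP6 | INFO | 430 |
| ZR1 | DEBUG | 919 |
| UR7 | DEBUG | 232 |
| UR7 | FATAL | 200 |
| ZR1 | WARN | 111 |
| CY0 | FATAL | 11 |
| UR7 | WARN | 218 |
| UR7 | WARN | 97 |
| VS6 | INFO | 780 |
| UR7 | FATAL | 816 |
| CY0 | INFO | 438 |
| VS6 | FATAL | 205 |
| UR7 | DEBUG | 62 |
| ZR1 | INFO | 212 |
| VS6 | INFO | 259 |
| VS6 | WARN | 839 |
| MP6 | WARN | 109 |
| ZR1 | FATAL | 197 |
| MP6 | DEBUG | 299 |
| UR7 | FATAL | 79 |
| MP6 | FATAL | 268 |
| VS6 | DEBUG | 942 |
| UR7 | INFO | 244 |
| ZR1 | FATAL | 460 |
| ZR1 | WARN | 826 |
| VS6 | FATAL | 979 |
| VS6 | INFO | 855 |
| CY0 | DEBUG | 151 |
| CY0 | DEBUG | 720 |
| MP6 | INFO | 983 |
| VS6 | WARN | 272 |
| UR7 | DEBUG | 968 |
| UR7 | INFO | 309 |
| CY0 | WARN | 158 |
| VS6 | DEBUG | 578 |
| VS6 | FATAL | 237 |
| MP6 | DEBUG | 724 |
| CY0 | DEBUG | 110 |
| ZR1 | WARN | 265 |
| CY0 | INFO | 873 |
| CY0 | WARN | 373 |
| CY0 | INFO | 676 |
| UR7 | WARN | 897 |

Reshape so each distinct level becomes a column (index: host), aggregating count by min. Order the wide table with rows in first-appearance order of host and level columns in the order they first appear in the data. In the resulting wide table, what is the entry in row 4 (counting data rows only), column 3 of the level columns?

With rows in first-appearance order of host, row 4 is host=ZR1. level columns in first-appearance order: DEBUG, WARN, INFO, FATAL; column 3 is INFO.
Long rows with host=ZR1, level=INFO: min(679, 349, 212) = 212.

212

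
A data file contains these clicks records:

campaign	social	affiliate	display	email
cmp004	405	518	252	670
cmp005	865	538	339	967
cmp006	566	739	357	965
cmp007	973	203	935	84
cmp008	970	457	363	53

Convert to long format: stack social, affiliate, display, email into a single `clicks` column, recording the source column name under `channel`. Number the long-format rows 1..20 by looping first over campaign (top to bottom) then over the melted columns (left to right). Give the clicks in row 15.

20 rows total (5 × 4). Row 15: index ⌊(15-1)/4⌋ = 3 into campaign → cmp007; (15-1) mod 4 = 2 into the melted columns → display.
So row 15 is (cmp007, display, 935); clicks = 935.

935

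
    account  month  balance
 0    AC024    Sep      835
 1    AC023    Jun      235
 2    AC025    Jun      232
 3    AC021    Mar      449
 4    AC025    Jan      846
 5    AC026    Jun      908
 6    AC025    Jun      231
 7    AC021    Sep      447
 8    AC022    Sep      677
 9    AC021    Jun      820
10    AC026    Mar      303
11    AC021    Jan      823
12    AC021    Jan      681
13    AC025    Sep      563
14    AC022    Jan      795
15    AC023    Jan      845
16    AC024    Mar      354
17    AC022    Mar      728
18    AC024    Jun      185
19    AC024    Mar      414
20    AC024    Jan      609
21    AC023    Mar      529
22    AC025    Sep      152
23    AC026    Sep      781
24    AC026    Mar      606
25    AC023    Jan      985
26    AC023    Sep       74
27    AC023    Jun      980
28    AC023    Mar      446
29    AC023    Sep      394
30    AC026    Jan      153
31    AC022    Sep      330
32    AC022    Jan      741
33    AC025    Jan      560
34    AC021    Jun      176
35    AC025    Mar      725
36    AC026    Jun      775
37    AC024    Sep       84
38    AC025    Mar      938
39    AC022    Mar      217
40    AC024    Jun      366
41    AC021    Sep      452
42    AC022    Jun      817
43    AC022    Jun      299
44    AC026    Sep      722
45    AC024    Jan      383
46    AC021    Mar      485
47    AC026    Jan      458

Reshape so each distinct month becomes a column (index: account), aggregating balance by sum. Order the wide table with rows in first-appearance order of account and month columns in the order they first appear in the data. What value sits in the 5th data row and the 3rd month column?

With rows in first-appearance order of account, row 5 is account=AC026. month columns in first-appearance order: Sep, Jun, Mar, Jan; column 3 is Mar.
Long rows with account=AC026, month=Mar: 303 + 606 = 909.

909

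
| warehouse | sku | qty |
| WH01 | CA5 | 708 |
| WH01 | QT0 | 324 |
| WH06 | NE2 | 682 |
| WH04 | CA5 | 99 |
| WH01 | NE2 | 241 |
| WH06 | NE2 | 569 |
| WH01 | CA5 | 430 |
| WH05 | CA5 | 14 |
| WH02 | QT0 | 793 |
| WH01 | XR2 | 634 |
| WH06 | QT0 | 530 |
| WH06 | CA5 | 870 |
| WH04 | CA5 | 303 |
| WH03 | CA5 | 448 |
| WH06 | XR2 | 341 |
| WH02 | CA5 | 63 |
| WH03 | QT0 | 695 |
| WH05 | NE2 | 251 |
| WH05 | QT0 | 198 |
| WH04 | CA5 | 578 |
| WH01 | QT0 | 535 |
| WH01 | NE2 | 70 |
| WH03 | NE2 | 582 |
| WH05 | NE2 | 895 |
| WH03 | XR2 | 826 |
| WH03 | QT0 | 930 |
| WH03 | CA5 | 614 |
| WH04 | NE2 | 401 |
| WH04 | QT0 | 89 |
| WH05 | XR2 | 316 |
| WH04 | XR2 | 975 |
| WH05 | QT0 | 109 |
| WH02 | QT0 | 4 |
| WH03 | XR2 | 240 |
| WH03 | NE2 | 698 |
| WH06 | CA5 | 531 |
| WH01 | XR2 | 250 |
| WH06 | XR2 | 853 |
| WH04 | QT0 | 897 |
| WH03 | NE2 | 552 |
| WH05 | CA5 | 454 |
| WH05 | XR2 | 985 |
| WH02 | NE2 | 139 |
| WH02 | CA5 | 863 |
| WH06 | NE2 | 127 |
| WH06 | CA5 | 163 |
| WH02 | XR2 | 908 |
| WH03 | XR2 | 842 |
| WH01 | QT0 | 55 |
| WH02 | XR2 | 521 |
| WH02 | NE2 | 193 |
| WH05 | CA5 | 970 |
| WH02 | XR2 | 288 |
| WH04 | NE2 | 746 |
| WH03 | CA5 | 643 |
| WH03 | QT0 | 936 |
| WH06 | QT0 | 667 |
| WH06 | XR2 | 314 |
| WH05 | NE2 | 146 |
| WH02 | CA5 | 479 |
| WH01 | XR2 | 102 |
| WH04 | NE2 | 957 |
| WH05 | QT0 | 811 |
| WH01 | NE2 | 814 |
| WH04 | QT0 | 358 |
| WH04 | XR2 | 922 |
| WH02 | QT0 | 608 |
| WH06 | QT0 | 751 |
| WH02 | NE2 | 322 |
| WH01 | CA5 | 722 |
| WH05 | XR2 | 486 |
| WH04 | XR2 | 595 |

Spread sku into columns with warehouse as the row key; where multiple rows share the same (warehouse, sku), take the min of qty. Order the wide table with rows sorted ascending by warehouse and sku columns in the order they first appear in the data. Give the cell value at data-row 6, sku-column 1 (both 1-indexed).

163

With rows sorted ascending by warehouse, row 6 is warehouse=WH06. sku columns in first-appearance order: CA5, QT0, NE2, XR2; column 1 is CA5.
Long rows with warehouse=WH06, sku=CA5: min(870, 531, 163) = 163.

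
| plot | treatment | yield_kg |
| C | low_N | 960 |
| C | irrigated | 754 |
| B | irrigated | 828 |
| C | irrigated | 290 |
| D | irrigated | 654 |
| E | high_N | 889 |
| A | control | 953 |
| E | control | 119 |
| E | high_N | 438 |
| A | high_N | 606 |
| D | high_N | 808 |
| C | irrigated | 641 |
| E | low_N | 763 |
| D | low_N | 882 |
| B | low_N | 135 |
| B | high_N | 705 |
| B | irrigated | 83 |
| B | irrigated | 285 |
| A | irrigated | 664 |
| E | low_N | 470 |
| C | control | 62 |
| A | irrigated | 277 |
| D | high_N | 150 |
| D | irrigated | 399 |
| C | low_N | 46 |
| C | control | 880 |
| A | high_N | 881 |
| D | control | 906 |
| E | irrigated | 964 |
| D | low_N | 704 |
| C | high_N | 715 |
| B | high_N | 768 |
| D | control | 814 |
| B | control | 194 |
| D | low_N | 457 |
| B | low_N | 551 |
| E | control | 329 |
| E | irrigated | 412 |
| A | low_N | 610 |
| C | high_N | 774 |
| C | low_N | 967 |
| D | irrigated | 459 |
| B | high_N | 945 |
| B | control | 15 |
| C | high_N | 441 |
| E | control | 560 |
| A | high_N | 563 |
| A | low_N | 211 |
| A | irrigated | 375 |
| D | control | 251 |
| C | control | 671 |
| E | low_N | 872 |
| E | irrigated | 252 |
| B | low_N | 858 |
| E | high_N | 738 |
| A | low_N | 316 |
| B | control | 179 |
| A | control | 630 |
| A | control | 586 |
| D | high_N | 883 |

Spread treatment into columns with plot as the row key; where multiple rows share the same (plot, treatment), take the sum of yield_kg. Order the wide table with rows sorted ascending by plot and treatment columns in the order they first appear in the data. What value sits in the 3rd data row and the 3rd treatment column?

With rows sorted ascending by plot, row 3 is plot=C. treatment columns in first-appearance order: low_N, irrigated, high_N, control; column 3 is high_N.
Long rows with plot=C, treatment=high_N: 715 + 774 + 441 = 1930.

1930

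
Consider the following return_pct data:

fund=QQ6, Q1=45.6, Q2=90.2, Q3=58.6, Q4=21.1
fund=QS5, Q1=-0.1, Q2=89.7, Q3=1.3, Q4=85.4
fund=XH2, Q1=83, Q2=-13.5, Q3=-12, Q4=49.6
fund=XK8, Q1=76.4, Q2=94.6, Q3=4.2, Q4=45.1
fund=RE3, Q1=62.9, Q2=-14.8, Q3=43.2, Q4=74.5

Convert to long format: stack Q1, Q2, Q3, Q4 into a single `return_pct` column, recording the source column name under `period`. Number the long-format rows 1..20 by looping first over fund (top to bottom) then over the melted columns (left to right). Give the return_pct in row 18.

-14.8

20 rows total (5 × 4). Row 18: index ⌊(18-1)/4⌋ = 4 into fund → RE3; (18-1) mod 4 = 1 into the melted columns → Q2.
So row 18 is (RE3, Q2, -14.8); return_pct = -14.8.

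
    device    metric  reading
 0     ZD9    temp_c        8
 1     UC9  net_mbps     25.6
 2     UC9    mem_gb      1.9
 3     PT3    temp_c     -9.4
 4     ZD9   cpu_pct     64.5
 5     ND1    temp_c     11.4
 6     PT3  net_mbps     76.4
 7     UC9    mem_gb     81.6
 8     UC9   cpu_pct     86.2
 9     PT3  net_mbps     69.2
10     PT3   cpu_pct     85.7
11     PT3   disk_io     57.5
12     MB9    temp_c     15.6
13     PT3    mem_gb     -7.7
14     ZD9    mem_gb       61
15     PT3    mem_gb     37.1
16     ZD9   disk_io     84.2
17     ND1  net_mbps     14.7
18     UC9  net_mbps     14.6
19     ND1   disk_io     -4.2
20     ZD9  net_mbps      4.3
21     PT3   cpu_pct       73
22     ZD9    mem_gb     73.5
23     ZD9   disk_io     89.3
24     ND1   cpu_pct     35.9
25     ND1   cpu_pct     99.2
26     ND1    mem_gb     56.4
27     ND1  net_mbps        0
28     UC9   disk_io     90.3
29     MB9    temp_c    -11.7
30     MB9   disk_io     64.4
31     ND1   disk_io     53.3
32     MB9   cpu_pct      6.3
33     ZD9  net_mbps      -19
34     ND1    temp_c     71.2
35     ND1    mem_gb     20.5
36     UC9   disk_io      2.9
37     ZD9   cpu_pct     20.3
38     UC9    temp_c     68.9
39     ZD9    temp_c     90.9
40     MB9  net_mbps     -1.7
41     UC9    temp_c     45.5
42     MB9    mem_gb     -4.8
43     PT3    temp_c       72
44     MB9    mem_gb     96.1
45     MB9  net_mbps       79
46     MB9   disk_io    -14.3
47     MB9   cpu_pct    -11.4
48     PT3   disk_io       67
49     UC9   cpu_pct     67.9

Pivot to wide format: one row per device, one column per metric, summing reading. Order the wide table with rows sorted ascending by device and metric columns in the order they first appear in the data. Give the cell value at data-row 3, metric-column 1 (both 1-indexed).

62.6

With rows sorted ascending by device, row 3 is device=PT3. metric columns in first-appearance order: temp_c, net_mbps, mem_gb, cpu_pct, disk_io; column 1 is temp_c.
Long rows with device=PT3, metric=temp_c: -9.4 + 72 = 62.6.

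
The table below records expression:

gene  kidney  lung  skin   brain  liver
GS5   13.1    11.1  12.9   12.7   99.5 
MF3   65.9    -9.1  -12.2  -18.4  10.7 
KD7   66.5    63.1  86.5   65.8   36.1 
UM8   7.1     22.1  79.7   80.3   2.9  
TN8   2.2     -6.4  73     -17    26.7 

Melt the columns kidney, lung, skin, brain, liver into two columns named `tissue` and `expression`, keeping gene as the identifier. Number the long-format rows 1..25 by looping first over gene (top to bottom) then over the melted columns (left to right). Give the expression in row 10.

10.7

25 rows total (5 × 5). Row 10: index ⌊(10-1)/5⌋ = 1 into gene → MF3; (10-1) mod 5 = 4 into the melted columns → liver.
So row 10 is (MF3, liver, 10.7); expression = 10.7.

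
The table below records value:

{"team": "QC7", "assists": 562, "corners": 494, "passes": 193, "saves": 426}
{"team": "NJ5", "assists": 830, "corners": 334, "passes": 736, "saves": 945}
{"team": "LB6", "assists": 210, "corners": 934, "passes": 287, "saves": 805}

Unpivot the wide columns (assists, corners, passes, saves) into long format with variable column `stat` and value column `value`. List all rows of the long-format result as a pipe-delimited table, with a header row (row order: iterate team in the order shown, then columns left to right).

Each (team, column) pair becomes one row: 3 × 4 = 12 rows.
For example, (QC7, assists) → value=562.

| team | stat | value |
| QC7 | assists | 562 |
| QC7 | corners | 494 |
| QC7 | passes | 193 |
| QC7 | saves | 426 |
| NJ5 | assists | 830 |
| NJ5 | corners | 334 |
| NJ5 | passes | 736 |
| NJ5 | saves | 945 |
| LB6 | assists | 210 |
| LB6 | corners | 934 |
| LB6 | passes | 287 |
| LB6 | saves | 805 |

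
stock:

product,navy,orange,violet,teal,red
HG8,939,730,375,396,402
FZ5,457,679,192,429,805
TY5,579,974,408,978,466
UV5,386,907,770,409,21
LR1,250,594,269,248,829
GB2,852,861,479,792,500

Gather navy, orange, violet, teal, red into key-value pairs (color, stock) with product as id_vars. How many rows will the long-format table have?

30

6 product values × 5 melted columns = 30 rows.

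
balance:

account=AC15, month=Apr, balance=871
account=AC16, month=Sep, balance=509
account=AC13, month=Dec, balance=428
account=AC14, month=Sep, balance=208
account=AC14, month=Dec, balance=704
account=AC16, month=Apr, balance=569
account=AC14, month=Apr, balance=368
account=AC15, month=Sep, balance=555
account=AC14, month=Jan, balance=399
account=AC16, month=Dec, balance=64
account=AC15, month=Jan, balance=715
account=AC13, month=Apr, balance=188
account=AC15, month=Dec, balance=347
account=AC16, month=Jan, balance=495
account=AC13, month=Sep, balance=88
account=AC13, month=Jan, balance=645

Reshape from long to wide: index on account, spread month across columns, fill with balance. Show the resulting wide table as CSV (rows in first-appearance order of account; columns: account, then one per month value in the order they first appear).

Columns: account plus the 4 distinct month values (Apr, Sep, Dec, Jan).
For example, row AC15 column Apr takes balance=871 from the long row (AC15, Apr).

account,Apr,Sep,Dec,Jan
AC15,871,555,347,715
AC16,569,509,64,495
AC13,188,88,428,645
AC14,368,208,704,399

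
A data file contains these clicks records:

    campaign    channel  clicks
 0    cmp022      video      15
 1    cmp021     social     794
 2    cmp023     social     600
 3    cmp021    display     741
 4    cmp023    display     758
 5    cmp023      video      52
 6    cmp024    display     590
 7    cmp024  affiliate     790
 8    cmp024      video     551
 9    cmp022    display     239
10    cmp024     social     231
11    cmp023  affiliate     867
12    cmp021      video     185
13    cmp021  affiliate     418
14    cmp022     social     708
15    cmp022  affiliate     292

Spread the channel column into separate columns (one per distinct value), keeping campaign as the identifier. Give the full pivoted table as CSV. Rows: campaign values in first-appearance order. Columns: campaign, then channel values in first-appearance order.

campaign,video,social,display,affiliate
cmp022,15,708,239,292
cmp021,185,794,741,418
cmp023,52,600,758,867
cmp024,551,231,590,790

Columns: campaign plus the 4 distinct channel values (video, social, display, affiliate).
For example, row cmp022 column video takes clicks=15 from the long row (cmp022, video).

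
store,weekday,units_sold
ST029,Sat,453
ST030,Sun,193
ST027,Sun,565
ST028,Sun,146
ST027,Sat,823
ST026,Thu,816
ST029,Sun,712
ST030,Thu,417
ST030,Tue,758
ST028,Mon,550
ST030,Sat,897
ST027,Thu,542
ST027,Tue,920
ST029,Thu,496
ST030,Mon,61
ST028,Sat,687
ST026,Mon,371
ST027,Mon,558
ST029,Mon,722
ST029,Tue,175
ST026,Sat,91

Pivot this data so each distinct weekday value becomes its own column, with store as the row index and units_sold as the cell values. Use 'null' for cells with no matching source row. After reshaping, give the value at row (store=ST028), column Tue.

No long-format row has store=ST028 and weekday=Tue, so the cell is null.

null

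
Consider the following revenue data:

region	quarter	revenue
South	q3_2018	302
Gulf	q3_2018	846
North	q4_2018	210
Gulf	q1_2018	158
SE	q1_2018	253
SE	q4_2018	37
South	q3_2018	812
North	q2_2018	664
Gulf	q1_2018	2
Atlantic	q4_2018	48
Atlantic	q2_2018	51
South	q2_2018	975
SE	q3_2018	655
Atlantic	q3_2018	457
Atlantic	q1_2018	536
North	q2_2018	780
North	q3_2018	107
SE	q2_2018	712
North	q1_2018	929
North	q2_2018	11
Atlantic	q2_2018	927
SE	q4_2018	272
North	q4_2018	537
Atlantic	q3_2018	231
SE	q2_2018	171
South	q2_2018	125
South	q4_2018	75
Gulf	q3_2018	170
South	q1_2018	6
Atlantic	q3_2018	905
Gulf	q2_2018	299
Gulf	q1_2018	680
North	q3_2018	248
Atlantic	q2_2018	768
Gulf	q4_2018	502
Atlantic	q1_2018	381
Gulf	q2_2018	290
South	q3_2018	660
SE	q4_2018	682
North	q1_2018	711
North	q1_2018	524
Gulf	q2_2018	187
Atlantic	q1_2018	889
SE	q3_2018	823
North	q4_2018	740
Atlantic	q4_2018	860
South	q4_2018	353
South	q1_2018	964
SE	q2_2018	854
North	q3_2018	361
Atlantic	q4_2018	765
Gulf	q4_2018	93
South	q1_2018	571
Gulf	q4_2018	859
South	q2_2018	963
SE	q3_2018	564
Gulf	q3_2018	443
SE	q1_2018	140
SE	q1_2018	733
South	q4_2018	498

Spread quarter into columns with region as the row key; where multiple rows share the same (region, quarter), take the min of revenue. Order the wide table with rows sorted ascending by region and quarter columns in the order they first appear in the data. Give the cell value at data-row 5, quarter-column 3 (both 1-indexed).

6

With rows sorted ascending by region, row 5 is region=South. quarter columns in first-appearance order: q3_2018, q4_2018, q1_2018, q2_2018; column 3 is q1_2018.
Long rows with region=South, quarter=q1_2018: min(6, 964, 571) = 6.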